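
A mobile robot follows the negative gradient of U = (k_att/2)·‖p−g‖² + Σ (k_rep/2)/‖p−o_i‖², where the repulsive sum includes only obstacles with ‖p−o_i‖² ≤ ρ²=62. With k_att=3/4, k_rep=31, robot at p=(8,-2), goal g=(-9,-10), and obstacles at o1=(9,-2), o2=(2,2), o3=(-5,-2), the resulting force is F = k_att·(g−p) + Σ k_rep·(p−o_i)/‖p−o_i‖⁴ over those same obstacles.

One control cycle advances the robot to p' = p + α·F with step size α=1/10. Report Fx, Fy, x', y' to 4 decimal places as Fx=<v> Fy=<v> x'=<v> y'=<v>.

F_att = 3/4·(g−p) = 3/4·(-17,-8) = (-12.7500,-6.0000)
o1: d²=1 ≤ ρ²=62; F_rep = 31·(-1,0)/1² = (-31.0000,0.0000)
o2: d²=52 ≤ ρ²=62; F_rep = 31·(6,-4)/52² = (0.0688,-0.0459)
o3: d²=169 > ρ²=62 → inactive
F = F_att + ΣF_rep = (-43.6812,-6.0459)
p' = p + 1/10·F = (3.6319,-2.6046)

Fx=-43.6812 Fy=-6.0459 x'=3.6319 y'=-2.6046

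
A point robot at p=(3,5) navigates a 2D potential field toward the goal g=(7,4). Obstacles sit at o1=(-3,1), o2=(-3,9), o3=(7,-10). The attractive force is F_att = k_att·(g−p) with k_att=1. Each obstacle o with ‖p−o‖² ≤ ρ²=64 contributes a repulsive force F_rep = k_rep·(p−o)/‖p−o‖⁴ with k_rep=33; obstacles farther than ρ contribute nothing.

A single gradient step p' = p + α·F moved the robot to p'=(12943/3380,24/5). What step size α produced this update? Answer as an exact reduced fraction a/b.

α = 1/5

F_att = 1·(g−p) = 1·(4,-1) = (4.0000,-1.0000)
o1: d²=52 ≤ ρ²=64; F_rep = 33·(6,4)/52² = (0.0732,0.0488)
o2: d²=52 ≤ ρ²=64; F_rep = 33·(6,-4)/52² = (0.0732,-0.0488)
o3: d²=241 > ρ²=64 → inactive
F = F_att + ΣF_rep = (4.1464,-1.0000)
Δp = p'−p = (0.8293,-0.2000); α = Δx/Fx = (2803/3380) / (2803/676) = 1/5
check: Δy/Fy = (-1/5) / (-1) = 1/5 ✓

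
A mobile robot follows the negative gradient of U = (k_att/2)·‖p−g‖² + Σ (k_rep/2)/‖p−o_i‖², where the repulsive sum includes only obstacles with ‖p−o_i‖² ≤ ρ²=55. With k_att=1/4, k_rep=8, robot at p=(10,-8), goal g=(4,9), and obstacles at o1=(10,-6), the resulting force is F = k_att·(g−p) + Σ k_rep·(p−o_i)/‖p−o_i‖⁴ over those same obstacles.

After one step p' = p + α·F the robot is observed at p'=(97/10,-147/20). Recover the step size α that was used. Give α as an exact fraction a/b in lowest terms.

F_att = 1/4·(g−p) = 1/4·(-6,17) = (-1.5000,4.2500)
o1: d²=4 ≤ ρ²=55; F_rep = 8·(0,-2)/4² = (0.0000,-1.0000)
F = F_att + ΣF_rep = (-1.5000,3.2500)
Δp = p'−p = (-0.3000,0.6500); α = Δx/Fx = (-3/10) / (-3/2) = 1/5
check: Δy/Fy = (13/20) / (13/4) = 1/5 ✓

α = 1/5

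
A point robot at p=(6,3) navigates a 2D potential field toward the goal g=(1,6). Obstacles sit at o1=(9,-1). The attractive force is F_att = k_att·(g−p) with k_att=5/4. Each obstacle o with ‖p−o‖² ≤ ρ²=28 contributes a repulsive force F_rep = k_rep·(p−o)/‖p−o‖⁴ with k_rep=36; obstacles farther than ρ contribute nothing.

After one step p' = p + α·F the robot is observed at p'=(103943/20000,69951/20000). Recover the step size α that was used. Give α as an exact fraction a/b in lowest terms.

F_att = 5/4·(g−p) = 5/4·(-5,3) = (-6.2500,3.7500)
o1: d²=25 ≤ ρ²=28; F_rep = 36·(-3,4)/25² = (-0.1728,0.2304)
F = F_att + ΣF_rep = (-6.4228,3.9804)
Δp = p'−p = (-0.8028,0.4975); α = Δx/Fx = (-16057/20000) / (-16057/2500) = 1/8
check: Δy/Fy = (9951/20000) / (9951/2500) = 1/8 ✓

α = 1/8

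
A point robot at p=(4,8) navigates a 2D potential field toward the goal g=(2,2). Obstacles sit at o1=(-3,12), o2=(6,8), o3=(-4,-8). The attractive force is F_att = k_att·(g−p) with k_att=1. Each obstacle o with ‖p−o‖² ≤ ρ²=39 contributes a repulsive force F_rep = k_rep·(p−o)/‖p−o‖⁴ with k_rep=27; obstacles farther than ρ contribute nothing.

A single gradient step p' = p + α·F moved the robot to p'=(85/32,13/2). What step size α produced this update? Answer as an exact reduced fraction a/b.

α = 1/4

F_att = 1·(g−p) = 1·(-2,-6) = (-2.0000,-6.0000)
o1: d²=65 > ρ²=39 → inactive
o2: d²=4 ≤ ρ²=39; F_rep = 27·(-2,0)/4² = (-3.3750,0.0000)
o3: d²=320 > ρ²=39 → inactive
F = F_att + ΣF_rep = (-5.3750,-6.0000)
Δp = p'−p = (-1.3438,-1.5000); α = Δx/Fx = (-43/32) / (-43/8) = 1/4
check: Δy/Fy = (-3/2) / (-6) = 1/4 ✓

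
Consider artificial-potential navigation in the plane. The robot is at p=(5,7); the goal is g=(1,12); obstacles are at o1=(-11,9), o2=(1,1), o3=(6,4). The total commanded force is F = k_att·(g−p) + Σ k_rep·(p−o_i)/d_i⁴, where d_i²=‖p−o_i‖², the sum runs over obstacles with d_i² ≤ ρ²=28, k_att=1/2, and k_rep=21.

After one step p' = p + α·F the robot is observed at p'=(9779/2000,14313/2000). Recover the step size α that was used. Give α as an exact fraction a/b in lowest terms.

α = 1/20

F_att = 1/2·(g−p) = 1/2·(-4,5) = (-2.0000,2.5000)
o1: d²=260 > ρ²=28 → inactive
o2: d²=52 > ρ²=28 → inactive
o3: d²=10 ≤ ρ²=28; F_rep = 21·(-1,3)/10² = (-0.2100,0.6300)
F = F_att + ΣF_rep = (-2.2100,3.1300)
Δp = p'−p = (-0.1105,0.1565); α = Δx/Fx = (-221/2000) / (-221/100) = 1/20
check: Δy/Fy = (313/2000) / (313/100) = 1/20 ✓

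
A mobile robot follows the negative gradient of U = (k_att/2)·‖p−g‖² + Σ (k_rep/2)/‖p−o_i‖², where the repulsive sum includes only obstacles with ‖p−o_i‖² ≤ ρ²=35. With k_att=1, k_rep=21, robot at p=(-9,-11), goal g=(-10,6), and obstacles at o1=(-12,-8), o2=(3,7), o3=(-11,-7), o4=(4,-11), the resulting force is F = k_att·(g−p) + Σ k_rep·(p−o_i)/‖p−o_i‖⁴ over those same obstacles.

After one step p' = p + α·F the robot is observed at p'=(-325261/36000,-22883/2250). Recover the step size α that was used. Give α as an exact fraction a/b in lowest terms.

α = 1/20

F_att = 1·(g−p) = 1·(-1,17) = (-1.0000,17.0000)
o1: d²=18 ≤ ρ²=35; F_rep = 21·(3,-3)/18² = (0.1944,-0.1944)
o2: d²=468 > ρ²=35 → inactive
o3: d²=20 ≤ ρ²=35; F_rep = 21·(2,-4)/20² = (0.1050,-0.2100)
o4: d²=169 > ρ²=35 → inactive
F = F_att + ΣF_rep = (-0.7006,16.5956)
Δp = p'−p = (-0.0350,0.8298); α = Δx/Fx = (-1261/36000) / (-1261/1800) = 1/20
check: Δy/Fy = (1867/2250) / (3734/225) = 1/20 ✓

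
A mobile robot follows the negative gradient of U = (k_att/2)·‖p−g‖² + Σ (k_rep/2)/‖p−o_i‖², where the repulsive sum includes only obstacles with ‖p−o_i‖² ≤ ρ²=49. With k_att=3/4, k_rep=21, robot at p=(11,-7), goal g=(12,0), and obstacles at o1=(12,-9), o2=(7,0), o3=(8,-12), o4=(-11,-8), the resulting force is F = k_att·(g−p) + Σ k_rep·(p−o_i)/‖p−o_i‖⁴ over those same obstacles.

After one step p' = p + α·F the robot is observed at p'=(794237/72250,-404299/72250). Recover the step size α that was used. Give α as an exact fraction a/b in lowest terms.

F_att = 3/4·(g−p) = 3/4·(1,7) = (0.7500,5.2500)
o1: d²=5 ≤ ρ²=49; F_rep = 21·(-1,2)/5² = (-0.8400,1.6800)
o2: d²=65 > ρ²=49 → inactive
o3: d²=34 ≤ ρ²=49; F_rep = 21·(3,5)/34² = (0.0545,0.0908)
o4: d²=485 > ρ²=49 → inactive
F = F_att + ΣF_rep = (-0.0355,7.0208)
Δp = p'−p = (-0.0071,1.4042); α = Δx/Fx = (-513/72250) / (-513/14450) = 1/5
check: Δy/Fy = (101451/72250) / (101451/14450) = 1/5 ✓

α = 1/5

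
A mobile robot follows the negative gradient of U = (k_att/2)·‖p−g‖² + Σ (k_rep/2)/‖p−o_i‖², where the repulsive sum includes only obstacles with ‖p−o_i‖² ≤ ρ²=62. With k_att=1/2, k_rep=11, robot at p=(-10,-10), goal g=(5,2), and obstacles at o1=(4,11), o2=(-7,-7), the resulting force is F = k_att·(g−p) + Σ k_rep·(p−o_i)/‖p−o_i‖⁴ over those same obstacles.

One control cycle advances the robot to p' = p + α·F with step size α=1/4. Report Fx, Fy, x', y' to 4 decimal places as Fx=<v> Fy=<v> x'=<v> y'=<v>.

F_att = 1/2·(g−p) = 1/2·(15,12) = (7.5000,6.0000)
o1: d²=637 > ρ²=62 → inactive
o2: d²=18 ≤ ρ²=62; F_rep = 11·(-3,-3)/18² = (-0.1019,-0.1019)
F = F_att + ΣF_rep = (7.3981,5.8981)
p' = p + 1/4·F = (-8.1505,-8.5255)

Fx=7.3981 Fy=5.8981 x'=-8.1505 y'=-8.5255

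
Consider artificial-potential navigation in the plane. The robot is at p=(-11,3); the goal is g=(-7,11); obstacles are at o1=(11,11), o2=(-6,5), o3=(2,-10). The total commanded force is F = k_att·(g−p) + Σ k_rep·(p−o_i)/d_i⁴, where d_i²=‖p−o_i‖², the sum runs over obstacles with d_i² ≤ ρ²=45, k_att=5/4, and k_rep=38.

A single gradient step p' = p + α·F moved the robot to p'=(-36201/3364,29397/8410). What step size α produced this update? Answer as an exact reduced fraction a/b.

α = 1/20

F_att = 5/4·(g−p) = 5/4·(4,8) = (5.0000,10.0000)
o1: d²=548 > ρ²=45 → inactive
o2: d²=29 ≤ ρ²=45; F_rep = 38·(-5,-2)/29² = (-0.2259,-0.0904)
o3: d²=338 > ρ²=45 → inactive
F = F_att + ΣF_rep = (4.7741,9.9096)
Δp = p'−p = (0.2387,0.4955); α = Δx/Fx = (803/3364) / (4015/841) = 1/20
check: Δy/Fy = (4167/8410) / (8334/841) = 1/20 ✓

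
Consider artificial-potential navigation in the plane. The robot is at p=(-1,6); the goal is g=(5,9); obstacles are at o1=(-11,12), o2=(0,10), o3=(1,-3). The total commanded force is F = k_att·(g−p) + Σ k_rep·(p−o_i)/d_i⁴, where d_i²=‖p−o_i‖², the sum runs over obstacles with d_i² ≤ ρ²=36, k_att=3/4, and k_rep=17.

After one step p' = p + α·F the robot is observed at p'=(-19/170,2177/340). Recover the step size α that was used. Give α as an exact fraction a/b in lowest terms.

α = 1/5

F_att = 3/4·(g−p) = 3/4·(6,3) = (4.5000,2.2500)
o1: d²=136 > ρ²=36 → inactive
o2: d²=17 ≤ ρ²=36; F_rep = 17·(-1,-4)/17² = (-0.0588,-0.2353)
o3: d²=85 > ρ²=36 → inactive
F = F_att + ΣF_rep = (4.4412,2.0147)
Δp = p'−p = (0.8882,0.4029); α = Δx/Fx = (151/170) / (151/34) = 1/5
check: Δy/Fy = (137/340) / (137/68) = 1/5 ✓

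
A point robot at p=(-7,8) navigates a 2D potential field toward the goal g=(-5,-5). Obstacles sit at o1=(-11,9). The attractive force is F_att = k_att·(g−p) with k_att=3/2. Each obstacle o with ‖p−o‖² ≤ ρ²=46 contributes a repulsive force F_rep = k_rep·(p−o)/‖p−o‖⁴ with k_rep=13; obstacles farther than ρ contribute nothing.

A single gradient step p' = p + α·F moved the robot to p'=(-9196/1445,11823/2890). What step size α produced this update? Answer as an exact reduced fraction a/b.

α = 1/5

F_att = 3/2·(g−p) = 3/2·(2,-13) = (3.0000,-19.5000)
o1: d²=17 ≤ ρ²=46; F_rep = 13·(4,-1)/17² = (0.1799,-0.0450)
F = F_att + ΣF_rep = (3.1799,-19.5450)
Δp = p'−p = (0.6360,-3.9090); α = Δx/Fx = (919/1445) / (919/289) = 1/5
check: Δy/Fy = (-11297/2890) / (-11297/578) = 1/5 ✓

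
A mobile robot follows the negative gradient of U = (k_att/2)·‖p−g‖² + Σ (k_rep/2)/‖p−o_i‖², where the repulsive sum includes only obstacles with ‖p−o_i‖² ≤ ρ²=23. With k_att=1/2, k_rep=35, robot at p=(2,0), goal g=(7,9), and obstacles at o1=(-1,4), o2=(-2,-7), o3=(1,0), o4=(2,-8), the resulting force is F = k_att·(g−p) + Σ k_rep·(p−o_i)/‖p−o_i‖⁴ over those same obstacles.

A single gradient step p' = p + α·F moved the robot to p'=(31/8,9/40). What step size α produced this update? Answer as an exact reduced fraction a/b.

α = 1/20

F_att = 1/2·(g−p) = 1/2·(5,9) = (2.5000,4.5000)
o1: d²=25 > ρ²=23 → inactive
o2: d²=65 > ρ²=23 → inactive
o3: d²=1 ≤ ρ²=23; F_rep = 35·(1,0)/1² = (35.0000,0.0000)
o4: d²=64 > ρ²=23 → inactive
F = F_att + ΣF_rep = (37.5000,4.5000)
Δp = p'−p = (1.8750,0.2250); α = Δx/Fx = (15/8) / (75/2) = 1/20
check: Δy/Fy = (9/40) / (9/2) = 1/20 ✓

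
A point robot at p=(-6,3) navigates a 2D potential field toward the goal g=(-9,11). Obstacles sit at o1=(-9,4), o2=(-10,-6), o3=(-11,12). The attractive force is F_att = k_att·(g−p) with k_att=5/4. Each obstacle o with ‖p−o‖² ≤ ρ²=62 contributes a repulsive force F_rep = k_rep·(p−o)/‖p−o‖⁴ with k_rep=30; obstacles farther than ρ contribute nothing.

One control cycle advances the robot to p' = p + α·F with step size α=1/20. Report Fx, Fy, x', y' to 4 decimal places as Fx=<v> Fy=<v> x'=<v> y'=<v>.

F_att = 5/4·(g−p) = 5/4·(-3,8) = (-3.7500,10.0000)
o1: d²=10 ≤ ρ²=62; F_rep = 30·(3,-1)/10² = (0.9000,-0.3000)
o2: d²=97 > ρ²=62 → inactive
o3: d²=106 > ρ²=62 → inactive
F = F_att + ΣF_rep = (-2.8500,9.7000)
p' = p + 1/20·F = (-6.1425,3.4850)

Fx=-2.8500 Fy=9.7000 x'=-6.1425 y'=3.4850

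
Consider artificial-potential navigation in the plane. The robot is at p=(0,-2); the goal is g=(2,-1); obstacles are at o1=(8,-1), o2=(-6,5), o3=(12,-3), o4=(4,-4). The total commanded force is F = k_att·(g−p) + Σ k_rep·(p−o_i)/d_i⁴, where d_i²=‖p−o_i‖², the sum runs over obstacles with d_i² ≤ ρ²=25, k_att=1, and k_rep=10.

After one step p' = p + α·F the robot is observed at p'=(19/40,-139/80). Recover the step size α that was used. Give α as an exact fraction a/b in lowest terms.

α = 1/4

F_att = 1·(g−p) = 1·(2,1) = (2.0000,1.0000)
o1: d²=65 > ρ²=25 → inactive
o2: d²=85 > ρ²=25 → inactive
o3: d²=145 > ρ²=25 → inactive
o4: d²=20 ≤ ρ²=25; F_rep = 10·(-4,2)/20² = (-0.1000,0.0500)
F = F_att + ΣF_rep = (1.9000,1.0500)
Δp = p'−p = (0.4750,0.2625); α = Δx/Fx = (19/40) / (19/10) = 1/4
check: Δy/Fy = (21/80) / (21/20) = 1/4 ✓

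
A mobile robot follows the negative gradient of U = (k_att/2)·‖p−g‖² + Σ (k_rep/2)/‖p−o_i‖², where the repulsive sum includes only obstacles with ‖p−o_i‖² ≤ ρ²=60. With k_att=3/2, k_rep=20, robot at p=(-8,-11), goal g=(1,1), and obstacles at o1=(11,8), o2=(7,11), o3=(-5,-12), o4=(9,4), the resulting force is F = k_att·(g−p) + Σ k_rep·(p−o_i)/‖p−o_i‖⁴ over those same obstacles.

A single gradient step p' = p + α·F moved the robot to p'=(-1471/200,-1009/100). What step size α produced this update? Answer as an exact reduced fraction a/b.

α = 1/20

F_att = 3/2·(g−p) = 3/2·(9,12) = (13.5000,18.0000)
o1: d²=722 > ρ²=60 → inactive
o2: d²=709 > ρ²=60 → inactive
o3: d²=10 ≤ ρ²=60; F_rep = 20·(-3,1)/10² = (-0.6000,0.2000)
o4: d²=514 > ρ²=60 → inactive
F = F_att + ΣF_rep = (12.9000,18.2000)
Δp = p'−p = (0.6450,0.9100); α = Δx/Fx = (129/200) / (129/10) = 1/20
check: Δy/Fy = (91/100) / (91/5) = 1/20 ✓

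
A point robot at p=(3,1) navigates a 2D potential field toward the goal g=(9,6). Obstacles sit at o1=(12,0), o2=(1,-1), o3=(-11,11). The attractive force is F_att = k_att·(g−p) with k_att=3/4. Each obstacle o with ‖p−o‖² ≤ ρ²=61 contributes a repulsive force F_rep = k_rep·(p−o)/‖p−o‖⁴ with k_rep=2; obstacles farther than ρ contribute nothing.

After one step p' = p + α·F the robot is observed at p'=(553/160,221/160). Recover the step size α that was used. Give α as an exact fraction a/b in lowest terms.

α = 1/10

F_att = 3/4·(g−p) = 3/4·(6,5) = (4.5000,3.7500)
o1: d²=82 > ρ²=61 → inactive
o2: d²=8 ≤ ρ²=61; F_rep = 2·(2,2)/8² = (0.0625,0.0625)
o3: d²=296 > ρ²=61 → inactive
F = F_att + ΣF_rep = (4.5625,3.8125)
Δp = p'−p = (0.4562,0.3812); α = Δx/Fx = (73/160) / (73/16) = 1/10
check: Δy/Fy = (61/160) / (61/16) = 1/10 ✓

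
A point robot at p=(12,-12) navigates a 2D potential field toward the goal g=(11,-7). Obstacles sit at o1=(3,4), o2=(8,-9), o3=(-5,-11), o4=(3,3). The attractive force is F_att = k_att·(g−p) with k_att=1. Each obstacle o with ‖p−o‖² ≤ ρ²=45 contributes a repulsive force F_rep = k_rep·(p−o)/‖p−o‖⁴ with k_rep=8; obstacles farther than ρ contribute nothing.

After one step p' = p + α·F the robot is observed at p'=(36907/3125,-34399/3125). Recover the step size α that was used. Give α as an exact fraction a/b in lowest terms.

α = 1/5

F_att = 1·(g−p) = 1·(-1,5) = (-1.0000,5.0000)
o1: d²=337 > ρ²=45 → inactive
o2: d²=25 ≤ ρ²=45; F_rep = 8·(4,-3)/25² = (0.0512,-0.0384)
o3: d²=290 > ρ²=45 → inactive
o4: d²=306 > ρ²=45 → inactive
F = F_att + ΣF_rep = (-0.9488,4.9616)
Δp = p'−p = (-0.1898,0.9923); α = Δx/Fx = (-593/3125) / (-593/625) = 1/5
check: Δy/Fy = (3101/3125) / (3101/625) = 1/5 ✓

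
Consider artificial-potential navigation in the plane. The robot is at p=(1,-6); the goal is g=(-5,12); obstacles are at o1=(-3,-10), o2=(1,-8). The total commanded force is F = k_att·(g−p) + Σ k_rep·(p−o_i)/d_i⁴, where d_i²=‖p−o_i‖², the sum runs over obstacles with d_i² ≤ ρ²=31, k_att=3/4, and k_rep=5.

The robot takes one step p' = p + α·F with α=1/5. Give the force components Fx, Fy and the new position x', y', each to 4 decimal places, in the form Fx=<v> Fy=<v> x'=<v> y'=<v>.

Fx=-4.5000 Fy=14.1250 x'=0.1000 y'=-3.1750

F_att = 3/4·(g−p) = 3/4·(-6,18) = (-4.5000,13.5000)
o1: d²=32 > ρ²=31 → inactive
o2: d²=4 ≤ ρ²=31; F_rep = 5·(0,2)/4² = (0.0000,0.6250)
F = F_att + ΣF_rep = (-4.5000,14.1250)
p' = p + 1/5·F = (0.1000,-3.1750)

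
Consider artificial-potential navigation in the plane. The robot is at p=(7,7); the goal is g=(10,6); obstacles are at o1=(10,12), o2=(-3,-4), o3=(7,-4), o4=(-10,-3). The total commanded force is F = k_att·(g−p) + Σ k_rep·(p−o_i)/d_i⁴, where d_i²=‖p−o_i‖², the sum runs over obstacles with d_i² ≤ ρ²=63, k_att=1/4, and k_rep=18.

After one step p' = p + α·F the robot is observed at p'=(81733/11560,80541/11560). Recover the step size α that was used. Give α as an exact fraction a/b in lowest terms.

F_att = 1/4·(g−p) = 1/4·(3,-1) = (0.7500,-0.2500)
o1: d²=34 ≤ ρ²=63; F_rep = 18·(-3,-5)/34² = (-0.0467,-0.0779)
o2: d²=221 > ρ²=63 → inactive
o3: d²=121 > ρ²=63 → inactive
o4: d²=389 > ρ²=63 → inactive
F = F_att + ΣF_rep = (0.7033,-0.3279)
Δp = p'−p = (0.0703,-0.0328); α = Δx/Fx = (813/11560) / (813/1156) = 1/10
check: Δy/Fy = (-379/11560) / (-379/1156) = 1/10 ✓

α = 1/10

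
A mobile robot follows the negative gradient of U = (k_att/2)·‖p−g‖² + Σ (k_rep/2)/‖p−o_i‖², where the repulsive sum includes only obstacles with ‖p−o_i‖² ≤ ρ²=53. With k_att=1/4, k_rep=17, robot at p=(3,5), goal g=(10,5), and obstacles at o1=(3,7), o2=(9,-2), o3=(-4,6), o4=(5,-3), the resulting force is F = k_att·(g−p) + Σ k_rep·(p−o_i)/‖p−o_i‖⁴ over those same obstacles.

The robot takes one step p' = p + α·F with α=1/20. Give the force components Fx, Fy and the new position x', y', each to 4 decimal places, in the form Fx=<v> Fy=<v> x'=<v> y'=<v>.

Fx=1.7976 Fy=-2.1318 x'=3.0899 y'=4.8934

F_att = 1/4·(g−p) = 1/4·(7,0) = (1.7500,0.0000)
o1: d²=4 ≤ ρ²=53; F_rep = 17·(0,-2)/4² = (0.0000,-2.1250)
o2: d²=85 > ρ²=53 → inactive
o3: d²=50 ≤ ρ²=53; F_rep = 17·(7,-1)/50² = (0.0476,-0.0068)
o4: d²=68 > ρ²=53 → inactive
F = F_att + ΣF_rep = (1.7976,-2.1318)
p' = p + 1/20·F = (3.0899,4.8934)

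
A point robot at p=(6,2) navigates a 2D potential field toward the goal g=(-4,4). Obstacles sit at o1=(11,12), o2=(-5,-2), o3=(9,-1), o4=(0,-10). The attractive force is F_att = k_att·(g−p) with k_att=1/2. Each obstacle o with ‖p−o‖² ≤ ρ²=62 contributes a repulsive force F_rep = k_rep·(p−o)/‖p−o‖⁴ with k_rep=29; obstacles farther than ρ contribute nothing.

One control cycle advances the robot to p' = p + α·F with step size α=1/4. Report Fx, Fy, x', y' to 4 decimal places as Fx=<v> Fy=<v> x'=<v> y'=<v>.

F_att = 1/2·(g−p) = 1/2·(-10,2) = (-5.0000,1.0000)
o1: d²=125 > ρ²=62 → inactive
o2: d²=137 > ρ²=62 → inactive
o3: d²=18 ≤ ρ²=62; F_rep = 29·(-3,3)/18² = (-0.2685,0.2685)
o4: d²=180 > ρ²=62 → inactive
F = F_att + ΣF_rep = (-5.2685,1.2685)
p' = p + 1/4·F = (4.6829,2.3171)

Fx=-5.2685 Fy=1.2685 x'=4.6829 y'=2.3171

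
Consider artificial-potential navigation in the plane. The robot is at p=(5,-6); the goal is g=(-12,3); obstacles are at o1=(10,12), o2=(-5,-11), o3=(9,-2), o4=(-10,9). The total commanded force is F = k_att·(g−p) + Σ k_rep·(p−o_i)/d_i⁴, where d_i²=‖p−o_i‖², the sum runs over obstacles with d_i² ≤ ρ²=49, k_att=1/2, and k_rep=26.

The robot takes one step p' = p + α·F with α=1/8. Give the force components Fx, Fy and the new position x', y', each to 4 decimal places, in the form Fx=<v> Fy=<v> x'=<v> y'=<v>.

Fx=-8.6016 Fy=4.3984 x'=3.9248 y'=-5.4502

F_att = 1/2·(g−p) = 1/2·(-17,9) = (-8.5000,4.5000)
o1: d²=349 > ρ²=49 → inactive
o2: d²=125 > ρ²=49 → inactive
o3: d²=32 ≤ ρ²=49; F_rep = 26·(-4,-4)/32² = (-0.1016,-0.1016)
o4: d²=450 > ρ²=49 → inactive
F = F_att + ΣF_rep = (-8.6016,4.3984)
p' = p + 1/8·F = (3.9248,-5.4502)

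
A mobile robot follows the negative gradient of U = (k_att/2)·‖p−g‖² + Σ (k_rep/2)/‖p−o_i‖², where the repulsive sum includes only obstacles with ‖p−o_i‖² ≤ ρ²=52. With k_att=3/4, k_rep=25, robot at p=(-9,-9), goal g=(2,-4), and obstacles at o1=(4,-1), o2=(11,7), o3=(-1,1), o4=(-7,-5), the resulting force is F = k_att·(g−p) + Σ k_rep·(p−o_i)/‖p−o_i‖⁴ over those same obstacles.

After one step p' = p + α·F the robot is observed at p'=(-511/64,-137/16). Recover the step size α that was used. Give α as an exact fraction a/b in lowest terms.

F_att = 3/4·(g−p) = 3/4·(11,5) = (8.2500,3.7500)
o1: d²=233 > ρ²=52 → inactive
o2: d²=656 > ρ²=52 → inactive
o3: d²=164 > ρ²=52 → inactive
o4: d²=20 ≤ ρ²=52; F_rep = 25·(-2,-4)/20² = (-0.1250,-0.2500)
F = F_att + ΣF_rep = (8.1250,3.5000)
Δp = p'−p = (1.0156,0.4375); α = Δx/Fx = (65/64) / (65/8) = 1/8
check: Δy/Fy = (7/16) / (7/2) = 1/8 ✓

α = 1/8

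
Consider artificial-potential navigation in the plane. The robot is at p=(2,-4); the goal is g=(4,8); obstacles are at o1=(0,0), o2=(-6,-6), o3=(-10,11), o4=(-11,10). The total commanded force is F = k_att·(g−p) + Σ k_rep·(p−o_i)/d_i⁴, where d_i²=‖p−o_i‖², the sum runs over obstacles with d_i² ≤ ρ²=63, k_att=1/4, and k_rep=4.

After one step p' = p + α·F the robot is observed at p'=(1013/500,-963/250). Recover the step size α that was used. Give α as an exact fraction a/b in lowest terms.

F_att = 1/4·(g−p) = 1/4·(2,12) = (0.5000,3.0000)
o1: d²=20 ≤ ρ²=63; F_rep = 4·(2,-4)/20² = (0.0200,-0.0400)
o2: d²=68 > ρ²=63 → inactive
o3: d²=369 > ρ²=63 → inactive
o4: d²=365 > ρ²=63 → inactive
F = F_att + ΣF_rep = (0.5200,2.9600)
Δp = p'−p = (0.0260,0.1480); α = Δx/Fx = (13/500) / (13/25) = 1/20
check: Δy/Fy = (37/250) / (74/25) = 1/20 ✓

α = 1/20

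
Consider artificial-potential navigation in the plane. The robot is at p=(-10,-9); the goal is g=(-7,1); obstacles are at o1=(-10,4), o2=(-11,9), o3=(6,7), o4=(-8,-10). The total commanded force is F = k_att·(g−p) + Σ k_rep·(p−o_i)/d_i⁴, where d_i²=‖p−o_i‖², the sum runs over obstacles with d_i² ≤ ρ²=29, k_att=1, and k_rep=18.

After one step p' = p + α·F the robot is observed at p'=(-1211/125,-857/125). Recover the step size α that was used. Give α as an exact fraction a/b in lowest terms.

F_att = 1·(g−p) = 1·(3,10) = (3.0000,10.0000)
o1: d²=169 > ρ²=29 → inactive
o2: d²=325 > ρ²=29 → inactive
o3: d²=512 > ρ²=29 → inactive
o4: d²=5 ≤ ρ²=29; F_rep = 18·(-2,1)/5² = (-1.4400,0.7200)
F = F_att + ΣF_rep = (1.5600,10.7200)
Δp = p'−p = (0.3120,2.1440); α = Δx/Fx = (39/125) / (39/25) = 1/5
check: Δy/Fy = (268/125) / (268/25) = 1/5 ✓

α = 1/5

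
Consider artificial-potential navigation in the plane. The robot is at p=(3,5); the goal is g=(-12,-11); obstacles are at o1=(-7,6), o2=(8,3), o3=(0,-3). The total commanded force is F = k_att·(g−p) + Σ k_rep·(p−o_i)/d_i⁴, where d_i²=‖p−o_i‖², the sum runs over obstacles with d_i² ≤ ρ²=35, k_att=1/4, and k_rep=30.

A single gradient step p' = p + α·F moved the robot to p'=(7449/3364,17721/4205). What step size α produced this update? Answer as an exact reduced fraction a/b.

α = 1/5

F_att = 1/4·(g−p) = 1/4·(-15,-16) = (-3.7500,-4.0000)
o1: d²=101 > ρ²=35 → inactive
o2: d²=29 ≤ ρ²=35; F_rep = 30·(-5,2)/29² = (-0.1784,0.0713)
o3: d²=73 > ρ²=35 → inactive
F = F_att + ΣF_rep = (-3.9284,-3.9287)
Δp = p'−p = (-0.7857,-0.7857); α = Δx/Fx = (-2643/3364) / (-13215/3364) = 1/5
check: Δy/Fy = (-3304/4205) / (-3304/841) = 1/5 ✓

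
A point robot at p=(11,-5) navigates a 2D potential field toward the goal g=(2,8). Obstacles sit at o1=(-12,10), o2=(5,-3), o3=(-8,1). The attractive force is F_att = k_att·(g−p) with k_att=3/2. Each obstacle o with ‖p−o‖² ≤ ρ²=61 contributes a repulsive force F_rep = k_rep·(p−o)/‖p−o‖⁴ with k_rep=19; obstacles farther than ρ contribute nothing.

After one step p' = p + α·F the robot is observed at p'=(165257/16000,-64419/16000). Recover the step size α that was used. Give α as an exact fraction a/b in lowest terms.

α = 1/20

F_att = 3/2·(g−p) = 3/2·(-9,13) = (-13.5000,19.5000)
o1: d²=754 > ρ²=61 → inactive
o2: d²=40 ≤ ρ²=61; F_rep = 19·(6,-2)/40² = (0.0712,-0.0238)
o3: d²=397 > ρ²=61 → inactive
F = F_att + ΣF_rep = (-13.4288,19.4763)
Δp = p'−p = (-0.6714,0.9738); α = Δx/Fx = (-10743/16000) / (-10743/800) = 1/20
check: Δy/Fy = (15581/16000) / (15581/800) = 1/20 ✓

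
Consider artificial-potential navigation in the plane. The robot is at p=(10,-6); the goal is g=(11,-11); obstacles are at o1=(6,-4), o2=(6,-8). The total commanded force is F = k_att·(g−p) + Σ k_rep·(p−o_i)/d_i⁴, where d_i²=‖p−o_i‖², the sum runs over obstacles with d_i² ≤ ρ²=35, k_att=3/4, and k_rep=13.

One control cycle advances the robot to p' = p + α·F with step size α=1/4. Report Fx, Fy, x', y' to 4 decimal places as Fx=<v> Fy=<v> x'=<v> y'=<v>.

F_att = 3/4·(g−p) = 3/4·(1,-5) = (0.7500,-3.7500)
o1: d²=20 ≤ ρ²=35; F_rep = 13·(4,-2)/20² = (0.1300,-0.0650)
o2: d²=20 ≤ ρ²=35; F_rep = 13·(4,2)/20² = (0.1300,0.0650)
F = F_att + ΣF_rep = (1.0100,-3.7500)
p' = p + 1/4·F = (10.2525,-6.9375)

Fx=1.0100 Fy=-3.7500 x'=10.2525 y'=-6.9375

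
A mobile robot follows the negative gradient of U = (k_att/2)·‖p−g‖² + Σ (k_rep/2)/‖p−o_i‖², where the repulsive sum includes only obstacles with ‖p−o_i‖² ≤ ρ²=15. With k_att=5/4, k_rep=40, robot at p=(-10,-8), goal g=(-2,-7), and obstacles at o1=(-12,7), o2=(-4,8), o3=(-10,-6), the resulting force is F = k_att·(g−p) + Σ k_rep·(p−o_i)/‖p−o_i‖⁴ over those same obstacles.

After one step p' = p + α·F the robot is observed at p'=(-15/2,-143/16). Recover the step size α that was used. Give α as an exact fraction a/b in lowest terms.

F_att = 5/4·(g−p) = 5/4·(8,1) = (10.0000,1.2500)
o1: d²=229 > ρ²=15 → inactive
o2: d²=292 > ρ²=15 → inactive
o3: d²=4 ≤ ρ²=15; F_rep = 40·(0,-2)/4² = (0.0000,-5.0000)
F = F_att + ΣF_rep = (10.0000,-3.7500)
Δp = p'−p = (2.5000,-0.9375); α = Δx/Fx = (5/2) / (10) = 1/4
check: Δy/Fy = (-15/16) / (-15/4) = 1/4 ✓

α = 1/4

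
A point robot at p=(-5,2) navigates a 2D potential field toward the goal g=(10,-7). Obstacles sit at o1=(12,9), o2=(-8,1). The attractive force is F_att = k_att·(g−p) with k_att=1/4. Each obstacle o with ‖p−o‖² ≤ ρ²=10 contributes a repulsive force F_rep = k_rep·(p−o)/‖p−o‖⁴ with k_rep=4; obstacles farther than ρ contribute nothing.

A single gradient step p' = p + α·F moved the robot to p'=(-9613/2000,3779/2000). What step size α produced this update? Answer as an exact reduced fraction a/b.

α = 1/20

F_att = 1/4·(g−p) = 1/4·(15,-9) = (3.7500,-2.2500)
o1: d²=338 > ρ²=10 → inactive
o2: d²=10 ≤ ρ²=10; F_rep = 4·(3,1)/10² = (0.1200,0.0400)
F = F_att + ΣF_rep = (3.8700,-2.2100)
Δp = p'−p = (0.1935,-0.1105); α = Δx/Fx = (387/2000) / (387/100) = 1/20
check: Δy/Fy = (-221/2000) / (-221/100) = 1/20 ✓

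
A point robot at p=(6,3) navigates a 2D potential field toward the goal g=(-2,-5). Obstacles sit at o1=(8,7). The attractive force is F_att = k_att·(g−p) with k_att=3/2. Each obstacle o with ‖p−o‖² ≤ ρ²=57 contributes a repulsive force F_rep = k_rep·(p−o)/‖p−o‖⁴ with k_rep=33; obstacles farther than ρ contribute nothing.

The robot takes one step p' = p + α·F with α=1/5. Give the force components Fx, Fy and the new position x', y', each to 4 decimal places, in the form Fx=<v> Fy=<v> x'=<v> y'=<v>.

Fx=-12.1650 Fy=-12.3300 x'=3.5670 y'=0.5340

F_att = 3/2·(g−p) = 3/2·(-8,-8) = (-12.0000,-12.0000)
o1: d²=20 ≤ ρ²=57; F_rep = 33·(-2,-4)/20² = (-0.1650,-0.3300)
F = F_att + ΣF_rep = (-12.1650,-12.3300)
p' = p + 1/5·F = (3.5670,0.5340)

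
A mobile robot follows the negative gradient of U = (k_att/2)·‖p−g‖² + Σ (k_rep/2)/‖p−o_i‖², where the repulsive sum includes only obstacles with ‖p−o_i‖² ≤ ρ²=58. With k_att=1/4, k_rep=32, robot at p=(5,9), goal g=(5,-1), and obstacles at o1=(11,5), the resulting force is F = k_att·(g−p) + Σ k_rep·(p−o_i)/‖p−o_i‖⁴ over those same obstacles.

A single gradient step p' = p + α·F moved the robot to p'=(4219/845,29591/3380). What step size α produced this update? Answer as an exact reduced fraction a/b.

F_att = 1/4·(g−p) = 1/4·(0,-10) = (0.0000,-2.5000)
o1: d²=52 ≤ ρ²=58; F_rep = 32·(-6,4)/52² = (-0.0710,0.0473)
F = F_att + ΣF_rep = (-0.0710,-2.4527)
Δp = p'−p = (-0.0071,-0.2453); α = Δx/Fx = (-6/845) / (-12/169) = 1/10
check: Δy/Fy = (-829/3380) / (-829/338) = 1/10 ✓

α = 1/10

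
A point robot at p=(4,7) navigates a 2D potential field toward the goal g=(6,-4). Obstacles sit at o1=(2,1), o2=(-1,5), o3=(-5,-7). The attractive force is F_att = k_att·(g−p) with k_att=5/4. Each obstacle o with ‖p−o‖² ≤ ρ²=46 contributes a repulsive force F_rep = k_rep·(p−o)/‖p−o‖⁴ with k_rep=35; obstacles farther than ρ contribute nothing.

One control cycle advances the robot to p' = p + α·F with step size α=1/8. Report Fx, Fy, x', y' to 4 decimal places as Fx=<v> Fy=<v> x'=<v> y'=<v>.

Fx=2.7518 Fy=-13.5355 x'=4.3440 y'=5.3081

F_att = 5/4·(g−p) = 5/4·(2,-11) = (2.5000,-13.7500)
o1: d²=40 ≤ ρ²=46; F_rep = 35·(2,6)/40² = (0.0437,0.1313)
o2: d²=29 ≤ ρ²=46; F_rep = 35·(5,2)/29² = (0.2081,0.0832)
o3: d²=277 > ρ²=46 → inactive
F = F_att + ΣF_rep = (2.7518,-13.5355)
p' = p + 1/8·F = (4.3440,5.3081)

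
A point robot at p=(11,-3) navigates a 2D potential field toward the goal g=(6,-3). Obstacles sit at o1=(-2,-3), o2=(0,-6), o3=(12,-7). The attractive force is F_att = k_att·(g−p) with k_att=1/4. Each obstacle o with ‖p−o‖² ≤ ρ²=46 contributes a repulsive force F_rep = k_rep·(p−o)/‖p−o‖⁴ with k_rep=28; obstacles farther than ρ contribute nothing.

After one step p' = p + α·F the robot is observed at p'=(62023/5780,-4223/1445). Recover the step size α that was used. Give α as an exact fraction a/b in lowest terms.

F_att = 1/4·(g−p) = 1/4·(-5,0) = (-1.2500,0.0000)
o1: d²=169 > ρ²=46 → inactive
o2: d²=130 > ρ²=46 → inactive
o3: d²=17 ≤ ρ²=46; F_rep = 28·(-1,4)/17² = (-0.0969,0.3875)
F = F_att + ΣF_rep = (-1.3469,0.3875)
Δp = p'−p = (-0.2694,0.0775); α = Δx/Fx = (-1557/5780) / (-1557/1156) = 1/5
check: Δy/Fy = (112/1445) / (112/289) = 1/5 ✓

α = 1/5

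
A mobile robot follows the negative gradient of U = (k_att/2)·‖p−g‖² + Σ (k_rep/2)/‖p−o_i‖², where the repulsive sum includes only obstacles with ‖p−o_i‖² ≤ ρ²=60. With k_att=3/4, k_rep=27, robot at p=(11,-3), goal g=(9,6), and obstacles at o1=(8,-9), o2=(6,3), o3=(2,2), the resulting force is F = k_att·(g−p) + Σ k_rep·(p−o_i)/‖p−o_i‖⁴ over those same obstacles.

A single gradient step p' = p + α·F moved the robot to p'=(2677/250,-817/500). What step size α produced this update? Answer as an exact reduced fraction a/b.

α = 1/5

F_att = 3/4·(g−p) = 3/4·(-2,9) = (-1.5000,6.7500)
o1: d²=45 ≤ ρ²=60; F_rep = 27·(3,6)/45² = (0.0400,0.0800)
o2: d²=61 > ρ²=60 → inactive
o3: d²=106 > ρ²=60 → inactive
F = F_att + ΣF_rep = (-1.4600,6.8300)
Δp = p'−p = (-0.2920,1.3660); α = Δx/Fx = (-73/250) / (-73/50) = 1/5
check: Δy/Fy = (683/500) / (683/100) = 1/5 ✓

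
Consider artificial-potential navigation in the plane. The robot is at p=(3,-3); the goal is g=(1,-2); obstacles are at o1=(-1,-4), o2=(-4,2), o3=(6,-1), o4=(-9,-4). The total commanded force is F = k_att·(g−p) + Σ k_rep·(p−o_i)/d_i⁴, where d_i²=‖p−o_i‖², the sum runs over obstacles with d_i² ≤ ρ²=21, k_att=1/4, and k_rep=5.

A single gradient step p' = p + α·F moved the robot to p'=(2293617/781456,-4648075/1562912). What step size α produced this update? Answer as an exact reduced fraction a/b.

F_att = 1/4·(g−p) = 1/4·(-2,1) = (-0.5000,0.2500)
o1: d²=17 ≤ ρ²=21; F_rep = 5·(4,1)/17² = (0.0692,0.0173)
o2: d²=74 > ρ²=21 → inactive
o3: d²=13 ≤ ρ²=21; F_rep = 5·(-3,-2)/13² = (-0.0888,-0.0592)
o4: d²=145 > ρ²=21 → inactive
F = F_att + ΣF_rep = (-0.5196,0.2081)
Δp = p'−p = (-0.0649,0.0260); α = Δx/Fx = (-50751/781456) / (-50751/97682) = 1/8
check: Δy/Fy = (40661/1562912) / (40661/195364) = 1/8 ✓

α = 1/8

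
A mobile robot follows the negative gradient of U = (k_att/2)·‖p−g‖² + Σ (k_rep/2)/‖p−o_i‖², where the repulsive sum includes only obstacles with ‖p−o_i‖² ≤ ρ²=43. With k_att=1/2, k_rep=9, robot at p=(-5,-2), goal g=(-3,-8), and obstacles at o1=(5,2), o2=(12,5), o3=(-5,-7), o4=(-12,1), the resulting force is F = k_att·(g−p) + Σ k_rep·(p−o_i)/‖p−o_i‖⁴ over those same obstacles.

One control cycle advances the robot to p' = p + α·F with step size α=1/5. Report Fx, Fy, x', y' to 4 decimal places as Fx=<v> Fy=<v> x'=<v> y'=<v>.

Fx=1.0000 Fy=-2.9280 x'=-4.8000 y'=-2.5856

F_att = 1/2·(g−p) = 1/2·(2,-6) = (1.0000,-3.0000)
o1: d²=116 > ρ²=43 → inactive
o2: d²=338 > ρ²=43 → inactive
o3: d²=25 ≤ ρ²=43; F_rep = 9·(0,5)/25² = (0.0000,0.0720)
o4: d²=58 > ρ²=43 → inactive
F = F_att + ΣF_rep = (1.0000,-2.9280)
p' = p + 1/5·F = (-4.8000,-2.5856)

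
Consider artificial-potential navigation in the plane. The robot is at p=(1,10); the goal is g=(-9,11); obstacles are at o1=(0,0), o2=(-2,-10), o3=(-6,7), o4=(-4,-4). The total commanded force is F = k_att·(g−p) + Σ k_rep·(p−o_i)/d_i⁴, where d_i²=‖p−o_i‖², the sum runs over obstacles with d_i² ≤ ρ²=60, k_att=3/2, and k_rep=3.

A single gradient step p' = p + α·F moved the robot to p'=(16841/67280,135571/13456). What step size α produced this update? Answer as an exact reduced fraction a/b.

α = 1/20

F_att = 3/2·(g−p) = 3/2·(-10,1) = (-15.0000,1.5000)
o1: d²=101 > ρ²=60 → inactive
o2: d²=409 > ρ²=60 → inactive
o3: d²=58 ≤ ρ²=60; F_rep = 3·(7,3)/58² = (0.0062,0.0027)
o4: d²=221 > ρ²=60 → inactive
F = F_att + ΣF_rep = (-14.9938,1.5027)
Δp = p'−p = (-0.7497,0.0751); α = Δx/Fx = (-50439/67280) / (-50439/3364) = 1/20
check: Δy/Fy = (1011/13456) / (5055/3364) = 1/20 ✓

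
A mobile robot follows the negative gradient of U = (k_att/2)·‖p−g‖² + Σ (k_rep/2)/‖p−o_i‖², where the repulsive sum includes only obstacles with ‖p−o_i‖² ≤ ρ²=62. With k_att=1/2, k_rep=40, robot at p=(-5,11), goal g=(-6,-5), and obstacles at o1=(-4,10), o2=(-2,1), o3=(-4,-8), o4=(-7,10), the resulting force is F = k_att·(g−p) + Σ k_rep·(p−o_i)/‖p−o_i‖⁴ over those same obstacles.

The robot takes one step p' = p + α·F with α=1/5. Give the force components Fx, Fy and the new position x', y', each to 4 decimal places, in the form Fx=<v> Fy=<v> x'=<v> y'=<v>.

F_att = 1/2·(g−p) = 1/2·(-1,-16) = (-0.5000,-8.0000)
o1: d²=2 ≤ ρ²=62; F_rep = 40·(-1,1)/2² = (-10.0000,10.0000)
o2: d²=109 > ρ²=62 → inactive
o3: d²=362 > ρ²=62 → inactive
o4: d²=5 ≤ ρ²=62; F_rep = 40·(2,1)/5² = (3.2000,1.6000)
F = F_att + ΣF_rep = (-7.3000,3.6000)
p' = p + 1/5·F = (-6.4600,11.7200)

Fx=-7.3000 Fy=3.6000 x'=-6.4600 y'=11.7200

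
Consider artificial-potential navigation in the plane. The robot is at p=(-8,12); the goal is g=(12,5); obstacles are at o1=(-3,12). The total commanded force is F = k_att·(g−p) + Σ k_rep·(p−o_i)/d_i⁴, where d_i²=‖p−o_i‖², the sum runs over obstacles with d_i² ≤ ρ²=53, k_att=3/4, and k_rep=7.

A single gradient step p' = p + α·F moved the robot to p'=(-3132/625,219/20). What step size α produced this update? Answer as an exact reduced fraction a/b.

F_att = 3/4·(g−p) = 3/4·(20,-7) = (15.0000,-5.2500)
o1: d²=25 ≤ ρ²=53; F_rep = 7·(-5,0)/25² = (-0.0560,0.0000)
F = F_att + ΣF_rep = (14.9440,-5.2500)
Δp = p'−p = (2.9888,-1.0500); α = Δx/Fx = (1868/625) / (1868/125) = 1/5
check: Δy/Fy = (-21/20) / (-21/4) = 1/5 ✓

α = 1/5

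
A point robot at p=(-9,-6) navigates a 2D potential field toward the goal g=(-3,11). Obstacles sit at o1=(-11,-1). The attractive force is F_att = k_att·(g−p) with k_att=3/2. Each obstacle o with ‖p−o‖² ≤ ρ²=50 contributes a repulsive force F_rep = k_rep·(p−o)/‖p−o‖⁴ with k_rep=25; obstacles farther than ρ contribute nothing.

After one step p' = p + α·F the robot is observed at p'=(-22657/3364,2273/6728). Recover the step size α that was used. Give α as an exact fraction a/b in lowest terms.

α = 1/4

F_att = 3/2·(g−p) = 3/2·(6,17) = (9.0000,25.5000)
o1: d²=29 ≤ ρ²=50; F_rep = 25·(2,-5)/29² = (0.0595,-0.1486)
F = F_att + ΣF_rep = (9.0595,25.3514)
Δp = p'−p = (2.2649,6.3378); α = Δx/Fx = (7619/3364) / (7619/841) = 1/4
check: Δy/Fy = (42641/6728) / (42641/1682) = 1/4 ✓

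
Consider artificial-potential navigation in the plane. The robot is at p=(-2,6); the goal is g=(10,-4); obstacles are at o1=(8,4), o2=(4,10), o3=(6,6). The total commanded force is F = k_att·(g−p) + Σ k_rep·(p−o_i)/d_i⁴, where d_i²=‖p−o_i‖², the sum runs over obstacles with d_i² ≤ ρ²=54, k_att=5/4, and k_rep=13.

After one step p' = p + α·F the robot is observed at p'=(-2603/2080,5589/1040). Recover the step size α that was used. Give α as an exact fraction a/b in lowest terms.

α = 1/20

F_att = 5/4·(g−p) = 5/4·(12,-10) = (15.0000,-12.5000)
o1: d²=104 > ρ²=54 → inactive
o2: d²=52 ≤ ρ²=54; F_rep = 13·(-6,-4)/52² = (-0.0288,-0.0192)
o3: d²=64 > ρ²=54 → inactive
F = F_att + ΣF_rep = (14.9712,-12.5192)
Δp = p'−p = (0.7486,-0.6260); α = Δx/Fx = (1557/2080) / (1557/104) = 1/20
check: Δy/Fy = (-651/1040) / (-651/52) = 1/20 ✓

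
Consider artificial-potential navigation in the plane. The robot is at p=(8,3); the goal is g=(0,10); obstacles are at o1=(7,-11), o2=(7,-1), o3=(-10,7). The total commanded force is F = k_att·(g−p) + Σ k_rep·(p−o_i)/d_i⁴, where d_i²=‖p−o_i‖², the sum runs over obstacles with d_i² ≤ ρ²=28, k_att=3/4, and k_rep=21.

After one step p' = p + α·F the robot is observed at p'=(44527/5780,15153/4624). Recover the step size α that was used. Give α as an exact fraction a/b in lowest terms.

α = 1/20

F_att = 3/4·(g−p) = 3/4·(-8,7) = (-6.0000,5.2500)
o1: d²=197 > ρ²=28 → inactive
o2: d²=17 ≤ ρ²=28; F_rep = 21·(1,4)/17² = (0.0727,0.2907)
o3: d²=340 > ρ²=28 → inactive
F = F_att + ΣF_rep = (-5.9273,5.5407)
Δp = p'−p = (-0.2964,0.2770); α = Δx/Fx = (-1713/5780) / (-1713/289) = 1/20
check: Δy/Fy = (1281/4624) / (6405/1156) = 1/20 ✓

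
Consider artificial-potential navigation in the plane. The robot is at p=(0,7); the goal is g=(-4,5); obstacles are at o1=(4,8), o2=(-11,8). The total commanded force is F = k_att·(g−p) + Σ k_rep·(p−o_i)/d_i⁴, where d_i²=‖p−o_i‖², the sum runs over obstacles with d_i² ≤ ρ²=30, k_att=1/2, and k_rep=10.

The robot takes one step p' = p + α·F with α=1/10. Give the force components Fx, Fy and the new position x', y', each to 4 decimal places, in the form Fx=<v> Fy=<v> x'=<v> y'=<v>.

Fx=-2.1384 Fy=-1.0346 x'=-0.2138 y'=6.8965

F_att = 1/2·(g−p) = 1/2·(-4,-2) = (-2.0000,-1.0000)
o1: d²=17 ≤ ρ²=30; F_rep = 10·(-4,-1)/17² = (-0.1384,-0.0346)
o2: d²=122 > ρ²=30 → inactive
F = F_att + ΣF_rep = (-2.1384,-1.0346)
p' = p + 1/10·F = (-0.2138,6.8965)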